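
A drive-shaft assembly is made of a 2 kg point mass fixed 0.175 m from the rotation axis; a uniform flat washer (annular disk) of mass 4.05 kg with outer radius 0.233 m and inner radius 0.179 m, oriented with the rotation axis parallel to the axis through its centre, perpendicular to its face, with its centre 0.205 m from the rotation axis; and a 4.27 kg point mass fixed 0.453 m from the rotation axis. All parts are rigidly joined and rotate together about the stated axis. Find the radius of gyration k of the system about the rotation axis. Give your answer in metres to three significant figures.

Point mass: I_cm = 0; centre at d = 0.175 m, so I = I_cm + Md² gives I = 0 + (2)(0.175)² = 0.06125 kg m^2.
Annular disk: I_cm = (1/2)M(R²+r²) = (1/2)(4.05)[(0.233)² + (0.179)²] = 0.17482 kg m^2; centre at d = 0.205 m, so I = I_cm + Md² gives I = 0.17482 + (4.05)(0.205)² = 0.34502 kg m^2.
Point mass: I_cm = 0; centre at d = 0.453 m, so I = I_cm + Md² gives I = 0 + (4.27)(0.453)² = 0.87624 kg m^2.
Total I = 1.2825 kg m^2; total mass M = 10.32 kg.
k = √(I/M) = √(1.2825/10.32) = 0.35253 m.

0.353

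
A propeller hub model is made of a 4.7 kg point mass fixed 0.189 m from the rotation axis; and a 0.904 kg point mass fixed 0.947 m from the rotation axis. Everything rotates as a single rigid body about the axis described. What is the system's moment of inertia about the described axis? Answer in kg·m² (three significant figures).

0.979

Point mass: I_cm = 0; centre at d = 0.189 m, so I = I_cm + Md² gives I = 0 + (4.7)(0.189)² = 0.16789 kg·m².
Point mass: I_cm = 0; centre at d = 0.947 m, so I = I_cm + Md² gives I = 0 + (0.904)(0.947)² = 0.81072 kg·m².
Total I = 0.16789 + 0.81072 = 0.9786 kg·m².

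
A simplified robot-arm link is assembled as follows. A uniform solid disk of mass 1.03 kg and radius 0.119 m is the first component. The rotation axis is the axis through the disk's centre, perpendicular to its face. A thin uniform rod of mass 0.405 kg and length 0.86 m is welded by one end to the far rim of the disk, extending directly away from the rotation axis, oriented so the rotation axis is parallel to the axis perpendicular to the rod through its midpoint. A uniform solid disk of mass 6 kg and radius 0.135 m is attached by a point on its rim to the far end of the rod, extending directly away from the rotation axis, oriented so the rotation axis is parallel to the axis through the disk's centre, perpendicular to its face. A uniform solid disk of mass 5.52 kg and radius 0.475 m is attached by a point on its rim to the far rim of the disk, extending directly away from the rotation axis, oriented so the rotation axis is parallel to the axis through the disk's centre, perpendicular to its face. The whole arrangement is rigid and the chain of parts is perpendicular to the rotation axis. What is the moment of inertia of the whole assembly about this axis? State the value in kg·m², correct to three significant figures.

24.7

Solid disk: I_cm = (1/2)MR² = (1/2)(1.03)(0.119)² = 0.0072929 kg·m²; axis through the centre, so I = 0.0072929 kg·m².
Thin rod: I_cm = (1/12)ML² = (1/12)(0.405)(0.86)² = 0.024961 kg·m²; centre at d = 0.119 + 0.43 = 0.549 m, so the parallel axis theorem gives I = 0.024961 + (0.405)(0.549)² = 0.14703 kg·m².
Solid disk: I_cm = (1/2)MR² = (1/2)(6)(0.135)² = 0.054675 kg·m²; centre at d = 0.119 + 0.43 + 0.43 + 0.135 = 1.114 m, so the parallel axis theorem gives I = 0.054675 + (6)(1.114)² = 7.5007 kg·m².
Solid disk: I_cm = (1/2)MR² = (1/2)(5.52)(0.475)² = 0.62272 kg·m²; centre at d = 0.119 + 0.43 + 0.43 + 0.135 + 0.135 + 0.475 = 1.724 m, so the parallel axis theorem gives I = 0.62272 + (5.52)(1.724)² = 17.029 kg·m².
Total I = 0.0072929 + 0.14703 + 7.5007 + 17.029 = 24.684 kg·m².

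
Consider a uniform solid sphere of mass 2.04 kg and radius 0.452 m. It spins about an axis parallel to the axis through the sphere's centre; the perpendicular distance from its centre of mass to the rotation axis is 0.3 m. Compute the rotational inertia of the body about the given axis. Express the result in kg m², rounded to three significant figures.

I_cm = (2/5)MR² = (2/5)(2.04)(0.452)² = 0.16671 kg m²; centre at d = 0.3 m, so the parallel axis theorem gives I = 0.16671 + (2.04)(0.3)² = 0.35031 kg m².

0.350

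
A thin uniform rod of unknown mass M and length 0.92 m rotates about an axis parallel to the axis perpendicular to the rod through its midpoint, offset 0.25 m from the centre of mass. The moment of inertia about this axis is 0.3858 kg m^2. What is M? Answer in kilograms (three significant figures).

I = I_cm + Md² = (1/12)ML² + Md² = M·[0.0833333·(0.92)² + (0.25)²] = M·0.13303.
So M = 0.3858 / 0.13303 = 2.9 kg.

2.90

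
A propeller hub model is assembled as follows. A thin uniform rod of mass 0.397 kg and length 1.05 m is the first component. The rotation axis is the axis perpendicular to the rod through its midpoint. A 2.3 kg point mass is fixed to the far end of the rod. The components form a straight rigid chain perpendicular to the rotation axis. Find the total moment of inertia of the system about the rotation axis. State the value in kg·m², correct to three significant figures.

Thin rod: I_cm = (1/12)ML² = (1/12)(0.397)(1.05)² = 0.036474 kg·m²; axis through the centre, so I = 0.036474 kg·m².
Point mass: I_cm = 0; centre at d = 0.525 m, so the parallel axis theorem gives I = 0 + (2.3)(0.525)² = 0.63394 kg·m².
Total I = 0.036474 + 0.63394 = 0.67041 kg·m².

0.670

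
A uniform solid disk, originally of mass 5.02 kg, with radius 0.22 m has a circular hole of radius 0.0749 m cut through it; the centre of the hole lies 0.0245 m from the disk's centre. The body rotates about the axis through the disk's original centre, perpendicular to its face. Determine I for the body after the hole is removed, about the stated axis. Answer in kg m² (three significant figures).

0.120

Unpierced body about its centre: I₀ = (1/2)MR² = (1/2)(5.02)(0.22)² = 0.12148 kg m².
The removed disk has mass m = M·(r/R)² = (5.02)(0.0749/0.22)² = 0.58186 kg (same uniform areal density).
Its moment of inertia about the rotation axis (parallel-axis theorem): I_hole = (1/2)mr² + md² = (1/2)(0.58186)(0.0749)² + (0.58186)(0.0245)² = 0.0019814 kg m².
Treating the hole as negative mass, I = I₀ − I_hole = 0.12148 − 0.0019814 = 0.1195 kg m².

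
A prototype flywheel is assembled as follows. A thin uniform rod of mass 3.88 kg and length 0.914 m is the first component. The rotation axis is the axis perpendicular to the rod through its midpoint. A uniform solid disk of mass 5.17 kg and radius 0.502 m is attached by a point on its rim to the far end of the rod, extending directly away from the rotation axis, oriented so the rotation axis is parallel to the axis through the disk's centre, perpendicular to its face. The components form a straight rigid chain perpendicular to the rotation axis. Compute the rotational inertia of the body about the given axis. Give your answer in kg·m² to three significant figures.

Thin rod: I_cm = (1/12)ML² = (1/12)(3.88)(0.914)² = 0.27011 kg·m²; axis through the centre, so I = 0.27011 kg·m².
Solid disk: I_cm = (1/2)MR² = (1/2)(5.17)(0.502)² = 0.65143 kg·m²; centre at d = 0.457 + 0.502 = 0.959 m, so the parallel axis theorem gives I = 0.65143 + (5.17)(0.959)² = 5.4062 kg·m².
Total I = 0.27011 + 5.4062 = 5.6763 kg·m².

5.68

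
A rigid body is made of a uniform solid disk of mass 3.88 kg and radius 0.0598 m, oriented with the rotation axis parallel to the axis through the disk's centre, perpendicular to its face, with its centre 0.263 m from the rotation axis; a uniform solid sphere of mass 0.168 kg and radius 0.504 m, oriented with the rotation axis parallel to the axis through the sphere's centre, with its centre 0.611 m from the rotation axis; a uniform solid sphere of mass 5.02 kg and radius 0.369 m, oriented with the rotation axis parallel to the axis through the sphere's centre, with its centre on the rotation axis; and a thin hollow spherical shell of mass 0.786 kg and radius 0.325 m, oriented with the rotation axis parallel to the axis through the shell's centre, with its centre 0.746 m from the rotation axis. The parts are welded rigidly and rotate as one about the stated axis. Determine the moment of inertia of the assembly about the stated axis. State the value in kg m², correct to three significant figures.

Solid disk: I_cm = (1/2)MR² = (1/2)(3.88)(0.0598)² = 0.0069375 kg m²; centre at d = 0.263 m, so I = I_cm + Md² gives I = 0.0069375 + (3.88)(0.263)² = 0.27531 kg m².
Solid sphere: I_cm = (2/5)MR² = (2/5)(0.168)(0.504)² = 0.01707 kg m²; centre at d = 0.611 m, so I = I_cm + Md² gives I = 0.01707 + (0.168)(0.611)² = 0.079788 kg m².
Solid sphere: I_cm = (2/5)MR² = (2/5)(5.02)(0.369)² = 0.27341 kg m²; axis through the centre, so I = 0.27341 kg m².
Spherical shell: I_cm = (2/3)MR² = (2/3)(0.786)(0.325)² = 0.055348 kg m²; centre at d = 0.746 m, so I = I_cm + Md² gives I = 0.055348 + (0.786)(0.746)² = 0.49277 kg m².
Total I = 0.27531 + 0.079788 + 0.27341 + 0.49277 = 1.1213 kg m².

1.12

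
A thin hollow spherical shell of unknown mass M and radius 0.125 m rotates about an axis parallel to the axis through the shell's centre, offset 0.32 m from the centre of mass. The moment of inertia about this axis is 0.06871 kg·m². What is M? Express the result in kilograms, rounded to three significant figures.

I = I_cm + Md² = (2/3)MR² + Md² = M·[0.666667·(0.125)² + (0.32)²] = M·0.11282.
So M = 0.06871 / 0.11282 = 0.60904 kg.

0.609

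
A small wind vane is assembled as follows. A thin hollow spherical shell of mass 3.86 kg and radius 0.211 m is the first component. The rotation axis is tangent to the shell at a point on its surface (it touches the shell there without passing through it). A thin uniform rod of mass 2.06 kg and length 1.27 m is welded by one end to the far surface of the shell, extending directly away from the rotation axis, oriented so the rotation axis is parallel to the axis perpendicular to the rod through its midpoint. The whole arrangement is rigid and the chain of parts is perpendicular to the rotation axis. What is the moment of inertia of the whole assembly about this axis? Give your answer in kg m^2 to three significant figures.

Spherical shell: I_cm = (2/3)MR² = (2/3)(3.86)(0.211)² = 0.11457 kg m^2; centre at d = 0.211 m, so the parallel axis theorem gives I = 0.11457 + (3.86)(0.211)² = 0.28642 kg m^2.
Thin rod: I_cm = (1/12)ML² = (1/12)(2.06)(1.27)² = 0.27688 kg m^2; centre at d = 0.211 + 0.211 + 0.635 = 1.057 m, so the parallel axis theorem gives I = 0.27688 + (2.06)(1.057)² = 2.5784 kg m^2.
Total I = 0.28642 + 2.5784 = 2.8648 kg m^2.

2.86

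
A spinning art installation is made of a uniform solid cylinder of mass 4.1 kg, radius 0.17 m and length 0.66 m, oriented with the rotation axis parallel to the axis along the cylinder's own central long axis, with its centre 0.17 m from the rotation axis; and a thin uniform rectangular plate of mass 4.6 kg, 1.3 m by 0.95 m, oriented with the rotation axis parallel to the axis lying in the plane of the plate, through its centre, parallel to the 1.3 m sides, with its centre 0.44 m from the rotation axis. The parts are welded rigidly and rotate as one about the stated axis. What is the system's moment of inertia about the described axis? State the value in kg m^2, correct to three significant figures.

1.41

Solid cylinder: I_cm = (1/2)MR² = (1/2)(4.1)(0.17)² = 0.059245 kg m^2; centre at d = 0.17 m, so I = I_cm + Md² gives I = 0.059245 + (4.1)(0.17)² = 0.17774 kg m^2.
Rectangular plate: I_cm = (1/12)Mb² = (1/12)(4.6)(0.95)² = 0.34596 kg m^2; centre at d = 0.44 m, so I = I_cm + Md² gives I = 0.34596 + (4.6)(0.44)² = 1.2365 kg m^2.
Total I = 0.17774 + 1.2365 = 1.4143 kg m^2.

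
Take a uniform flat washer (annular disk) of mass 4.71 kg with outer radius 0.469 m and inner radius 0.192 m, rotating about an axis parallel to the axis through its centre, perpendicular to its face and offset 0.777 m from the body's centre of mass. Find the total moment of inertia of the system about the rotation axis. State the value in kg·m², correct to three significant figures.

3.45

I_cm = (1/2)M(R²+r²) = (1/2)(4.71)[(0.469)² + (0.192)²] = 0.60482 kg·m²; centre at d = 0.777 m, so the parallel axis theorem gives I = 0.60482 + (4.71)(0.777)² = 3.4484 kg·m².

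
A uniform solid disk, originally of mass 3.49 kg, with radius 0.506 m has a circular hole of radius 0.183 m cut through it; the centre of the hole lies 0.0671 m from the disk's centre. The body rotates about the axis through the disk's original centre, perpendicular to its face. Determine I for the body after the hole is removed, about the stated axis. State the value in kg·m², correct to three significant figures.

Unpierced body about its centre: I₀ = (1/2)MR² = (1/2)(3.49)(0.506)² = 0.44678 kg·m².
The removed disk has mass m = M·(r/R)² = (3.49)(0.183/0.506)² = 0.45649 kg (same uniform areal density).
Its moment of inertia about the rotation axis (parallel-axis theorem): I_hole = (1/2)mr² + md² = (1/2)(0.45649)(0.183)² + (0.45649)(0.0671)² = 0.0096989 kg·m².
Treating the hole as negative mass, I = I₀ − I_hole = 0.44678 − 0.0096989 = 0.43708 kg·m².

0.437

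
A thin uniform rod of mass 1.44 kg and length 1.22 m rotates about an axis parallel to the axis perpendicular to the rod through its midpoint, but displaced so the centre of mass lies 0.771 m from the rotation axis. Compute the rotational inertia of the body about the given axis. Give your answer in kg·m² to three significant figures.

1.03

I_cm = (1/12)ML² = (1/12)(1.44)(1.22)² = 0.17861 kg·m²; centre at d = 0.771 m, so the parallel axis theorem gives I = 0.17861 + (1.44)(0.771)² = 1.0346 kg·m².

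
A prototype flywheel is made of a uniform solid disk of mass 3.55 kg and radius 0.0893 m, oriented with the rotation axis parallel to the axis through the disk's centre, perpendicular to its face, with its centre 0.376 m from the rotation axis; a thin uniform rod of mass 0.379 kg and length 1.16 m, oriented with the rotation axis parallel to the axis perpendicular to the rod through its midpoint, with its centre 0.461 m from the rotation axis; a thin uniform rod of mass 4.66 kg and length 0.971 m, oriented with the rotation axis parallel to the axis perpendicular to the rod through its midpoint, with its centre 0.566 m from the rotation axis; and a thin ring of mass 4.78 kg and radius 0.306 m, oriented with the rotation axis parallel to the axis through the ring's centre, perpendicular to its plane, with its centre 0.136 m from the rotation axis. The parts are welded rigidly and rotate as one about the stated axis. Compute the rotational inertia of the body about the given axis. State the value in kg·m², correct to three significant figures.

3.03

Solid disk: I_cm = (1/2)MR² = (1/2)(3.55)(0.0893)² = 0.014155 kg·m²; centre at d = 0.376 m, so I = I_cm + Md² gives I = 0.014155 + (3.55)(0.376)² = 0.51604 kg·m².
Thin rod: I_cm = (1/12)ML² = (1/12)(0.379)(1.16)² = 0.042499 kg·m²; centre at d = 0.461 m, so I = I_cm + Md² gives I = 0.042499 + (0.379)(0.461)² = 0.12304 kg·m².
Thin rod: I_cm = (1/12)ML² = (1/12)(4.66)(0.971)² = 0.36614 kg·m²; centre at d = 0.566 m, so I = I_cm + Md² gives I = 0.36614 + (4.66)(0.566)² = 1.859 kg·m².
Thin ring: I_cm = MR² = (4.78)(0.306)² = 0.44758 kg·m²; centre at d = 0.136 m, so I = I_cm + Md² gives I = 0.44758 + (4.78)(0.136)² = 0.53599 kg·m².
Total I = 0.51604 + 0.12304 + 1.859 + 0.53599 = 3.0341 kg·m².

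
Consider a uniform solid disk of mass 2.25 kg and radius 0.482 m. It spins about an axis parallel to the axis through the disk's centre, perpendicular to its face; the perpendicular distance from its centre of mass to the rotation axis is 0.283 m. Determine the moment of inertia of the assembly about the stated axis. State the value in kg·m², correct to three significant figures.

I_cm = (1/2)MR² = (1/2)(2.25)(0.482)² = 0.26136 kg·m²; centre at d = 0.283 m, so I = I_cm + Md² gives I = 0.26136 + (2.25)(0.283)² = 0.44156 kg·m².

0.442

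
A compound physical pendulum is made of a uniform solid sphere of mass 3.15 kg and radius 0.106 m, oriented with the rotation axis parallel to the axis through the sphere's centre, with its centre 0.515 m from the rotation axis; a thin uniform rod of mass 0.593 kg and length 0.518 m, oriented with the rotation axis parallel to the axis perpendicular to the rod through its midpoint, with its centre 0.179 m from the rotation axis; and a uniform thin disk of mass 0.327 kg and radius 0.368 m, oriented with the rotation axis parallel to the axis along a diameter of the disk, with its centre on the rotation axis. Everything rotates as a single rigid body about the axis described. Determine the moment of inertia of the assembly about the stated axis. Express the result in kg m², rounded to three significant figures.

0.893

Solid sphere: I_cm = (2/5)MR² = (2/5)(3.15)(0.106)² = 0.014157 kg m²; centre at d = 0.515 m, so I = I_cm + Md² gives I = 0.014157 + (3.15)(0.515)² = 0.84962 kg m².
Thin rod: I_cm = (1/12)ML² = (1/12)(0.593)(0.518)² = 0.01326 kg m²; centre at d = 0.179 m, so I = I_cm + Md² gives I = 0.01326 + (0.593)(0.179)² = 0.03226 kg m².
Thin disk: I_cm = (1/4)MR² = (1/4)(0.327)(0.368)² = 0.011071 kg m²; axis through the centre, so I = 0.011071 kg m².
Total I = 0.84962 + 0.03226 + 0.011071 = 0.89295 kg m².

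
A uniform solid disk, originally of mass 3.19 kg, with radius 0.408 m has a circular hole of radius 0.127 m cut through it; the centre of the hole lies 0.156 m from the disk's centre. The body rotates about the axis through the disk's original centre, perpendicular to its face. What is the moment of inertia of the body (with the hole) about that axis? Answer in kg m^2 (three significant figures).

Unpierced body about its centre: I₀ = (1/2)MR² = (1/2)(3.19)(0.408)² = 0.26551 kg m^2.
The removed disk has mass m = M·(r/R)² = (3.19)(0.127/0.408)² = 0.30908 kg (same uniform areal density).
Its moment of inertia about the rotation axis (parallel-axis theorem): I_hole = (1/2)mr² + md² = (1/2)(0.30908)(0.127)² + (0.30908)(0.156)² = 0.010015 kg m^2.
Treating the hole as negative mass, I = I₀ − I_hole = 0.26551 − 0.010015 = 0.2555 kg m^2.

0.255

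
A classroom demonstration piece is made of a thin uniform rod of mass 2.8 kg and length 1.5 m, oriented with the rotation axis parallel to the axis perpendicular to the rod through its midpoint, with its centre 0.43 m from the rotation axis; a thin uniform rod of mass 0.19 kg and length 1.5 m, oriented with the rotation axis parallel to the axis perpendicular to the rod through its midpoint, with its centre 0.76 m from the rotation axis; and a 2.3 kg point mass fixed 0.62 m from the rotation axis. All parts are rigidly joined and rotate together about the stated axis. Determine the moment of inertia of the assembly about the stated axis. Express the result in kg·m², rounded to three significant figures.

Thin rod: I_cm = (1/12)ML² = (1/12)(2.8)(1.5)² = 0.525 kg·m²; centre at d = 0.43 m, so I = I_cm + Md² gives I = 0.525 + (2.8)(0.43)² = 1.0427 kg·m².
Thin rod: I_cm = (1/12)ML² = (1/12)(0.19)(1.5)² = 0.035625 kg·m²; centre at d = 0.76 m, so I = I_cm + Md² gives I = 0.035625 + (0.19)(0.76)² = 0.14537 kg·m².
Point mass: I_cm = 0; centre at d = 0.62 m, so I = I_cm + Md² gives I = 0 + (2.3)(0.62)² = 0.88412 kg·m².
Total I = 1.0427 + 0.14537 + 0.88412 = 2.0722 kg·m².

2.07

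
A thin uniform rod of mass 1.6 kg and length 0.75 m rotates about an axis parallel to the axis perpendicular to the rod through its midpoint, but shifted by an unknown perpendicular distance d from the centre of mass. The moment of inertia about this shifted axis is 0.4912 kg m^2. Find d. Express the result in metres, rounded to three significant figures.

About the centre-of-mass axis, I_cm = (1/12)ML² = (1/12)(1.6)(0.75)² = 0.075 kg m^2.
Parallel axis theorem: I = I_cm + Md², so Md² = 0.4912 − 0.075 = 0.4162 kg m^2.
d = √(0.4162 / 1.6) = 0.51002 m.

0.510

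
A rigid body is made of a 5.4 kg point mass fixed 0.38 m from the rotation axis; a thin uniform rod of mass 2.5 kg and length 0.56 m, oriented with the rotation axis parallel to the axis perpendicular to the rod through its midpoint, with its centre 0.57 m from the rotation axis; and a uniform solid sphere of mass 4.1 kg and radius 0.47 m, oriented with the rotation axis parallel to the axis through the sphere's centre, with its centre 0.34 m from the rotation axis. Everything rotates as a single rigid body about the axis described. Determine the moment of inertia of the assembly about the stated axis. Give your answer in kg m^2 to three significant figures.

2.49

Point mass: I_cm = 0; centre at d = 0.38 m, so I = I_cm + Md² gives I = 0 + (5.4)(0.38)² = 0.77976 kg m^2.
Thin rod: I_cm = (1/12)ML² = (1/12)(2.5)(0.56)² = 0.065333 kg m^2; centre at d = 0.57 m, so I = I_cm + Md² gives I = 0.065333 + (2.5)(0.57)² = 0.87758 kg m^2.
Solid sphere: I_cm = (2/5)MR² = (2/5)(4.1)(0.47)² = 0.36228 kg m^2; centre at d = 0.34 m, so I = I_cm + Md² gives I = 0.36228 + (4.1)(0.34)² = 0.83624 kg m^2.
Total I = 0.77976 + 0.87758 + 0.83624 = 2.4936 kg m^2.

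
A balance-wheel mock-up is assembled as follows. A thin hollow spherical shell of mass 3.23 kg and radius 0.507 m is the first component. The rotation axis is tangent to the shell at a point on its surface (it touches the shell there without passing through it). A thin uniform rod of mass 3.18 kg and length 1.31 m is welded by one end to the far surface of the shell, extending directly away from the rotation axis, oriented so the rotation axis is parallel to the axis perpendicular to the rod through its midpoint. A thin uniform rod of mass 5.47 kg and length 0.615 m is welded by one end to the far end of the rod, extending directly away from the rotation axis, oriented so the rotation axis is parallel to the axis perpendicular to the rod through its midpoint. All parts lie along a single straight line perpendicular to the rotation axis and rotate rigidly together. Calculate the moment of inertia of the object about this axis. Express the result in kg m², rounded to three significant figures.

Spherical shell: I_cm = (2/3)MR² = (2/3)(3.23)(0.507)² = 0.55351 kg m²; centre at d = 0.507 m, so I = I_cm + Md² gives I = 0.55351 + (3.23)(0.507)² = 1.3838 kg m².
Thin rod: I_cm = (1/12)ML² = (1/12)(3.18)(1.31)² = 0.45477 kg m²; centre at d = 0.507 + 0.507 + 0.655 = 1.669 m, so I = I_cm + Md² gives I = 0.45477 + (3.18)(1.669)² = 9.3129 kg m².
Thin rod: I_cm = (1/12)ML² = (1/12)(5.47)(0.615)² = 0.17241 kg m²; centre at d = 0.507 + 0.507 + 0.655 + 0.655 + 0.3075 = 2.6315 m, so I = I_cm + Md² gives I = 0.17241 + (5.47)(2.6315)² = 38.051 kg m².
Total I = 1.3838 + 9.3129 + 38.051 = 48.748 kg m².

48.7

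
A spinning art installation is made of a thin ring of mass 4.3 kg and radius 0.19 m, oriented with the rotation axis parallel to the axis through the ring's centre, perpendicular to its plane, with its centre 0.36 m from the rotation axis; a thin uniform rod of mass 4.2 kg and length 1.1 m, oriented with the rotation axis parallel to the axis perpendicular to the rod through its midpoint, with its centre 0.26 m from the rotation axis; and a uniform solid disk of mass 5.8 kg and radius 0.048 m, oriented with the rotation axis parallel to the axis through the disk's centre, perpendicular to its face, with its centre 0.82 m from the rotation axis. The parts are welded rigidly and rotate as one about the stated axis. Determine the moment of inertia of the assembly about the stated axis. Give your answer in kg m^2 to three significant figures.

5.33

Thin ring: I_cm = MR² = (4.3)(0.19)² = 0.15523 kg m^2; centre at d = 0.36 m, so the parallel axis theorem gives I = 0.15523 + (4.3)(0.36)² = 0.71251 kg m^2.
Thin rod: I_cm = (1/12)ML² = (1/12)(4.2)(1.1)² = 0.4235 kg m^2; centre at d = 0.26 m, so the parallel axis theorem gives I = 0.4235 + (4.2)(0.26)² = 0.70742 kg m^2.
Solid disk: I_cm = (1/2)MR² = (1/2)(5.8)(0.048)² = 0.0066816 kg m^2; centre at d = 0.82 m, so the parallel axis theorem gives I = 0.0066816 + (5.8)(0.82)² = 3.9066 kg m^2.
Total I = 0.71251 + 0.70742 + 3.9066 = 5.3265 kg m^2.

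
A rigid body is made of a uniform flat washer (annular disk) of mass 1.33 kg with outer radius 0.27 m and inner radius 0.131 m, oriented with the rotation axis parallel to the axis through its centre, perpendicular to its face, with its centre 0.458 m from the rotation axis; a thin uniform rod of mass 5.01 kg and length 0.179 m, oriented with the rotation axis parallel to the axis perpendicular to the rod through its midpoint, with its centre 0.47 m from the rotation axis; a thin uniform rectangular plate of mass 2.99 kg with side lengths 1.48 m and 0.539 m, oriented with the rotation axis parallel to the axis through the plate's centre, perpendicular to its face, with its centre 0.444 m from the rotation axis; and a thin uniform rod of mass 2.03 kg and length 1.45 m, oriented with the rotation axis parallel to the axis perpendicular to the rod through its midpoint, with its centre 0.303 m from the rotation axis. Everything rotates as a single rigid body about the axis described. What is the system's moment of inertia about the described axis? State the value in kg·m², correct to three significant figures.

3.21

Annular disk: I_cm = (1/2)M(R²+r²) = (1/2)(1.33)[(0.27)² + (0.131)²] = 0.059891 kg·m²; centre at d = 0.458 m, so I = I_cm + Md² gives I = 0.059891 + (1.33)(0.458)² = 0.33888 kg·m².
Thin rod: I_cm = (1/12)ML² = (1/12)(5.01)(0.179)² = 0.013377 kg·m²; centre at d = 0.47 m, so I = I_cm + Md² gives I = 0.013377 + (5.01)(0.47)² = 1.1201 kg·m².
Rectangular plate: I_cm = (1/12)M(a²+b²) = (1/12)(2.99)[(1.48)² + (0.539)²] = 0.61816 kg·m²; centre at d = 0.444 m, so I = I_cm + Md² gives I = 0.61816 + (2.99)(0.444)² = 1.2076 kg·m².
Thin rod: I_cm = (1/12)ML² = (1/12)(2.03)(1.45)² = 0.35567 kg·m²; centre at d = 0.303 m, so I = I_cm + Md² gives I = 0.35567 + (2.03)(0.303)² = 0.54205 kg·m².
Total I = 0.33888 + 1.1201 + 1.2076 + 0.54205 = 3.2086 kg·m².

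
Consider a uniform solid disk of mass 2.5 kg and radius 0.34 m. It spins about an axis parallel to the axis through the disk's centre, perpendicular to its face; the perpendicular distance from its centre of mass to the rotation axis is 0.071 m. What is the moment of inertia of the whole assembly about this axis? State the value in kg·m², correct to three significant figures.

I_cm = (1/2)MR² = (1/2)(2.5)(0.34)² = 0.1445 kg·m²; centre at d = 0.071 m, so the parallel axis theorem gives I = 0.1445 + (2.5)(0.071)² = 0.1571 kg·m².

0.157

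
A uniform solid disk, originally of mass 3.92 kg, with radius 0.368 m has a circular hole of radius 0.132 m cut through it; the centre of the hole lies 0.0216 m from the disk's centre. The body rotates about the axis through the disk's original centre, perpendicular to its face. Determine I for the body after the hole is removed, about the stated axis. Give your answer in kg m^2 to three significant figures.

Unpierced body about its centre: I₀ = (1/2)MR² = (1/2)(3.92)(0.368)² = 0.26543 kg m^2.
The removed disk has mass m = M·(r/R)² = (3.92)(0.132/0.368)² = 0.50436 kg (same uniform areal density).
Its moment of inertia about the rotation axis (parallel-axis theorem): I_hole = (1/2)mr² + md² = (1/2)(0.50436)(0.132)² + (0.50436)(0.0216)² = 0.0046293 kg m^2.
Treating the hole as negative mass, I = I₀ − I_hole = 0.26543 − 0.0046293 = 0.2608 kg m^2.

0.261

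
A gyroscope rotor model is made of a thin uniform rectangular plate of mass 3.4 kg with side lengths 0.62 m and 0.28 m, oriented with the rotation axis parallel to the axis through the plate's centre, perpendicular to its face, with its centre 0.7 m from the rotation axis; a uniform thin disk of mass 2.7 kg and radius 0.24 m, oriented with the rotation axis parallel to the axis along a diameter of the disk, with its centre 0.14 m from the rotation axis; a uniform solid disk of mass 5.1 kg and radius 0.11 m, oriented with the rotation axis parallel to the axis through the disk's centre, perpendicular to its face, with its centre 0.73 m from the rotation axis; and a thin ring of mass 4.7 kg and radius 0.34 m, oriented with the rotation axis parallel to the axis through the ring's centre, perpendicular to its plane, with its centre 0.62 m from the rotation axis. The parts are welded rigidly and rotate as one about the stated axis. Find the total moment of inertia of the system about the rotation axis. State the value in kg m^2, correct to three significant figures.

Rectangular plate: I_cm = (1/12)M(a²+b²) = (1/12)(3.4)[(0.62)² + (0.28)²] = 0.13113 kg m^2; centre at d = 0.7 m, so I = I_cm + Md² gives I = 0.13113 + (3.4)(0.7)² = 1.7971 kg m^2.
Thin disk: I_cm = (1/4)MR² = (1/4)(2.7)(0.24)² = 0.03888 kg m^2; centre at d = 0.14 m, so I = I_cm + Md² gives I = 0.03888 + (2.7)(0.14)² = 0.0918 kg m^2.
Solid disk: I_cm = (1/2)MR² = (1/2)(5.1)(0.11)² = 0.030855 kg m^2; centre at d = 0.73 m, so I = I_cm + Md² gives I = 0.030855 + (5.1)(0.73)² = 2.7486 kg m^2.
Thin ring: I_cm = MR² = (4.7)(0.34)² = 0.54332 kg m^2; centre at d = 0.62 m, so I = I_cm + Md² gives I = 0.54332 + (4.7)(0.62)² = 2.35 kg m^2.
Total I = 1.7971 + 0.0918 + 2.7486 + 2.35 = 6.9876 kg m^2.

6.99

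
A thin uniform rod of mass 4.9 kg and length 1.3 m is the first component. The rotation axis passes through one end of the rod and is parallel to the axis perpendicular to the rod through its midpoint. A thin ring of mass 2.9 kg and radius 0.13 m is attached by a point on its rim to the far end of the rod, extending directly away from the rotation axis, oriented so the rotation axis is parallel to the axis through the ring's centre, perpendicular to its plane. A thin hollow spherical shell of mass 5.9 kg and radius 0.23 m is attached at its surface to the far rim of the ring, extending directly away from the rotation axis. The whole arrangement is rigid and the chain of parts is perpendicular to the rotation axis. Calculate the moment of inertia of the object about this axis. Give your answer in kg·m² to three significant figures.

Thin rod: I_cm = (1/12)ML² = (1/12)(4.9)(1.3)² = 0.69008 kg·m²; centre at d = 0.65 m, so the parallel axis theorem gives I = 0.69008 + (4.9)(0.65)² = 2.7603 kg·m².
Thin ring: I_cm = MR² = (2.9)(0.13)² = 0.04901 kg·m²; centre at d = 0.65 + 0.65 + 0.13 = 1.43 m, so the parallel axis theorem gives I = 0.04901 + (2.9)(1.43)² = 5.9792 kg·m².
Spherical shell: I_cm = (2/3)MR² = (2/3)(5.9)(0.23)² = 0.20807 kg·m²; centre at d = 0.65 + 0.65 + 0.13 + 0.13 + 0.23 = 1.79 m, so the parallel axis theorem gives I = 0.20807 + (5.9)(1.79)² = 19.112 kg·m².
Total I = 2.7603 + 5.9792 + 19.112 = 27.852 kg·m².

27.9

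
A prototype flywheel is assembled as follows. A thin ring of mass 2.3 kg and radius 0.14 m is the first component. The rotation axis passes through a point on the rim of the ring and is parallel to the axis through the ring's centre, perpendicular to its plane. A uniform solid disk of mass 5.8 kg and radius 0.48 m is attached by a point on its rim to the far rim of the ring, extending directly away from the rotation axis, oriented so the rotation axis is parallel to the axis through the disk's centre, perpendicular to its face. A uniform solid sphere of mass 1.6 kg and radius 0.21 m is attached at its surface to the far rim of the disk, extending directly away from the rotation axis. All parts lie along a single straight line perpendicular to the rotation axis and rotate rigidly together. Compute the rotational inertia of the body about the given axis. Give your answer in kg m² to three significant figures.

Thin ring: I_cm = MR² = (2.3)(0.14)² = 0.04508 kg m²; centre at d = 0.14 m, so I = I_cm + Md² gives I = 0.04508 + (2.3)(0.14)² = 0.09016 kg m².
Solid disk: I_cm = (1/2)MR² = (1/2)(5.8)(0.48)² = 0.66816 kg m²; centre at d = 0.14 + 0.14 + 0.48 = 0.76 m, so I = I_cm + Md² gives I = 0.66816 + (5.8)(0.76)² = 4.0182 kg m².
Solid sphere: I_cm = (2/5)MR² = (2/5)(1.6)(0.21)² = 0.028224 kg m²; centre at d = 0.14 + 0.14 + 0.48 + 0.48 + 0.21 = 1.45 m, so I = I_cm + Md² gives I = 0.028224 + (1.6)(1.45)² = 3.3922 kg m².
Total I = 0.09016 + 4.0182 + 3.3922 = 7.5006 kg m².

7.50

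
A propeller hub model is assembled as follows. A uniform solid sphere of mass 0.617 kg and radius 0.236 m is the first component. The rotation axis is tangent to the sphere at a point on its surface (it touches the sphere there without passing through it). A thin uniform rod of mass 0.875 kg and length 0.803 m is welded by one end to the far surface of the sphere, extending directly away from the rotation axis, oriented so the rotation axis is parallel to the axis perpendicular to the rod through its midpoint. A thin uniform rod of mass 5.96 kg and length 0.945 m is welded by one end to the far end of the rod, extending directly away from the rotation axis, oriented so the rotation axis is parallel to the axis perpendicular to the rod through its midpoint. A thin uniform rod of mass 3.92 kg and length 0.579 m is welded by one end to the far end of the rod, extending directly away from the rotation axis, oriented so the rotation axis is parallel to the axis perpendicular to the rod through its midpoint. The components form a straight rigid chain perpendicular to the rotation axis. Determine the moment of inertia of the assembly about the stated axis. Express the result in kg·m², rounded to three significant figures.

Solid sphere: I_cm = (2/5)MR² = (2/5)(0.617)(0.236)² = 0.013746 kg·m²; centre at d = 0.236 m, so the parallel axis theorem gives I = 0.013746 + (0.617)(0.236)² = 0.04811 kg·m².
Thin rod: I_cm = (1/12)ML² = (1/12)(0.875)(0.803)² = 0.047017 kg·m²; centre at d = 0.236 + 0.236 + 0.4015 = 0.8735 m, so the parallel axis theorem gives I = 0.047017 + (0.875)(0.8735)² = 0.71464 kg·m².
Thin rod: I_cm = (1/12)ML² = (1/12)(5.96)(0.945)² = 0.44354 kg·m²; centre at d = 0.236 + 0.236 + 0.4015 + 0.4015 + 0.4725 = 1.7475 m, so the parallel axis theorem gives I = 0.44354 + (5.96)(1.7475)² = 18.644 kg·m².
Thin rod: I_cm = (1/12)ML² = (1/12)(3.92)(0.579)² = 0.10951 kg·m²; centre at d = 0.236 + 0.236 + 0.4015 + 0.4015 + 0.4725 + 0.4725 + 0.2895 = 2.5095 m, so the parallel axis theorem gives I = 0.10951 + (3.92)(2.5095)² = 24.796 kg·m².
Total I = 0.04811 + 0.71464 + 18.644 + 24.796 = 44.203 kg·m².

44.2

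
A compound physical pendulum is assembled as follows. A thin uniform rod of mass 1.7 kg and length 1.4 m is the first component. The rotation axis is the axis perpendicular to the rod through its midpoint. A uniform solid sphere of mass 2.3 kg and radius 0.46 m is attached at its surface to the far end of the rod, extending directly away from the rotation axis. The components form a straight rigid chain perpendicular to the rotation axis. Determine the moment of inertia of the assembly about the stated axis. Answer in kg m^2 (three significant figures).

3.57

Thin rod: I_cm = (1/12)ML² = (1/12)(1.7)(1.4)² = 0.27767 kg m^2; axis through the centre, so I = 0.27767 kg m^2.
Solid sphere: I_cm = (2/5)MR² = (2/5)(2.3)(0.46)² = 0.19467 kg m^2; centre at d = 0.7 + 0.46 = 1.16 m, so I = I_cm + Md² gives I = 0.19467 + (2.3)(1.16)² = 3.2896 kg m^2.
Total I = 0.27767 + 3.2896 = 3.5672 kg m^2.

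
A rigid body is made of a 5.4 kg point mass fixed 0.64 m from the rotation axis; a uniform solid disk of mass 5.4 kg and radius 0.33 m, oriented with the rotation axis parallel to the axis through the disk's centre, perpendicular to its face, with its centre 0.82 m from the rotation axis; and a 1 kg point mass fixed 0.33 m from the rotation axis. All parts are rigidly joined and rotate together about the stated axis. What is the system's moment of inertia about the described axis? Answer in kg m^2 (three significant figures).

6.25

Point mass: I_cm = 0; centre at d = 0.64 m, so I = I_cm + Md² gives I = 0 + (5.4)(0.64)² = 2.2118 kg m^2.
Solid disk: I_cm = (1/2)MR² = (1/2)(5.4)(0.33)² = 0.29403 kg m^2; centre at d = 0.82 m, so I = I_cm + Md² gives I = 0.29403 + (5.4)(0.82)² = 3.925 kg m^2.
Point mass: I_cm = 0; centre at d = 0.33 m, so I = I_cm + Md² gives I = 0 + (1)(0.33)² = 0.1089 kg m^2.
Total I = 2.2118 + 3.925 + 0.1089 = 6.2457 kg m^2.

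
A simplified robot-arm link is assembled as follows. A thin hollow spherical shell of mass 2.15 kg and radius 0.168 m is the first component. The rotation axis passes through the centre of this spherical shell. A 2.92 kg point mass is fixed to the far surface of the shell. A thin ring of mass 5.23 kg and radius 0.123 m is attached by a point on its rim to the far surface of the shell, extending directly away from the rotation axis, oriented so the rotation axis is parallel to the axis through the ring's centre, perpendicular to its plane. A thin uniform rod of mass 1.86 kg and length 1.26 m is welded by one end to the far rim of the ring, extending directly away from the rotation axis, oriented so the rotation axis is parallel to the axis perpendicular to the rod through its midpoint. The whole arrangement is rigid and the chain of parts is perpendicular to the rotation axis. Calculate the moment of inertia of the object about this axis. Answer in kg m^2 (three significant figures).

2.92

Spherical shell: I_cm = (2/3)MR² = (2/3)(2.15)(0.168)² = 0.040454 kg m^2; axis through the centre, so I = 0.040454 kg m^2.
Point mass: I_cm = 0; centre at d = 0.168 m, so I = I_cm + Md² gives I = 0 + (2.92)(0.168)² = 0.082414 kg m^2.
Thin ring: I_cm = MR² = (5.23)(0.123)² = 0.079125 kg m^2; centre at d = 0.168 + 0.123 = 0.291 m, so I = I_cm + Md² gives I = 0.079125 + (5.23)(0.291)² = 0.52201 kg m^2.
Thin rod: I_cm = (1/12)ML² = (1/12)(1.86)(1.26)² = 0.24608 kg m^2; centre at d = 0.168 + 0.123 + 0.123 + 0.63 = 1.044 m, so I = I_cm + Md² gives I = 0.24608 + (1.86)(1.044)² = 2.2734 kg m^2.
Total I = 0.040454 + 0.082414 + 0.52201 + 2.2734 = 2.9182 kg m^2.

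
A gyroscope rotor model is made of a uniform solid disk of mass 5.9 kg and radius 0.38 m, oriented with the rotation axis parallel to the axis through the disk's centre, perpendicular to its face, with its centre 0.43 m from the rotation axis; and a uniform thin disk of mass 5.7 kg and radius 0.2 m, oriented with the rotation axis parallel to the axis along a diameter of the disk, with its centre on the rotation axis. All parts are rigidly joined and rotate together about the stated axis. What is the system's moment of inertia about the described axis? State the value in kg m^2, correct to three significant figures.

Solid disk: I_cm = (1/2)MR² = (1/2)(5.9)(0.38)² = 0.42598 kg m^2; centre at d = 0.43 m, so the parallel axis theorem gives I = 0.42598 + (5.9)(0.43)² = 1.5169 kg m^2.
Thin disk: I_cm = (1/4)MR² = (1/4)(5.7)(0.2)² = 0.057 kg m^2; axis through the centre, so I = 0.057 kg m^2.
Total I = 1.5169 + 0.057 = 1.5739 kg m^2.

1.57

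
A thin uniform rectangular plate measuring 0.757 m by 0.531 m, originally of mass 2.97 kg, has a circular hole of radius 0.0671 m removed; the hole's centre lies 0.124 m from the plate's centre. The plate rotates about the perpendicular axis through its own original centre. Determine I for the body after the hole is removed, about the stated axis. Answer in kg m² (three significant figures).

0.210

Unpierced body about its centre: I₀ = (1/12)M(a²+b²) = (1/12)(2.97)[(0.757)² + (0.531)²] = 0.21161 kg m².
The removed disk has mass m = M·πr²/(ab) = (2.97)·π(0.0671)²/(0.757·0.531) = 0.10451 kg (same uniform areal density).
Its moment of inertia about the rotation axis (parallel-axis theorem): I_hole = (1/2)mr² + md² = (1/2)(0.10451)(0.0671)² + (0.10451)(0.124)² = 0.0018422 kg m².
Treating the hole as negative mass, I = I₀ − I_hole = 0.21161 − 0.0018422 = 0.20977 kg m².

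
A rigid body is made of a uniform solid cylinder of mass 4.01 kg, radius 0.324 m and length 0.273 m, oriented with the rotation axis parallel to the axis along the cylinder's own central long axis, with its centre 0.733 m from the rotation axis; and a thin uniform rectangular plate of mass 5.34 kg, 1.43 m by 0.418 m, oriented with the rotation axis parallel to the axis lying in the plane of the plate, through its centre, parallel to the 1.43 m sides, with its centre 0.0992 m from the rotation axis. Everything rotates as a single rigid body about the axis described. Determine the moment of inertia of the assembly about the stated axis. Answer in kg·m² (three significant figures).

Solid cylinder: I_cm = (1/2)MR² = (1/2)(4.01)(0.324)² = 0.21048 kg·m²; centre at d = 0.733 m, so I = I_cm + Md² gives I = 0.21048 + (4.01)(0.733)² = 2.365 kg·m².
Rectangular plate: I_cm = (1/12)Mb² = (1/12)(5.34)(0.418)² = 0.077752 kg·m²; centre at d = 0.0992 m, so I = I_cm + Md² gives I = 0.077752 + (5.34)(0.0992)² = 0.1303 kg·m².
Total I = 2.365 + 0.1303 = 2.4953 kg·m².

2.50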